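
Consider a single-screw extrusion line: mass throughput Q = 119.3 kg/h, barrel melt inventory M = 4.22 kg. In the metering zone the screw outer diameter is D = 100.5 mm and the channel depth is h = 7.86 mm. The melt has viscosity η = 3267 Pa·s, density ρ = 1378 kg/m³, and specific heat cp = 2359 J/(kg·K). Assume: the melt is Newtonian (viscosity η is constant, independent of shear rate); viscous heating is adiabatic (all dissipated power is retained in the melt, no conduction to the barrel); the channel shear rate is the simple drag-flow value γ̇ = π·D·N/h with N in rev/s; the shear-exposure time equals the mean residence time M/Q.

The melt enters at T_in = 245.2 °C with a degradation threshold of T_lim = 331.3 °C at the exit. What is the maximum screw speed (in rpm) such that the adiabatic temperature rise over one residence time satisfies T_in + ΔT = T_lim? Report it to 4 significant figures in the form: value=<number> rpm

value=38.74 rpm

Q_s = Q / 3600 = 119.3 / 3600 = 0.0331389 kg/s
t_res = M / Q_s = 4.22 / 0.0331389 = 127.343 s
D = 100.5 mm = 0.1005 m;  h = 7.86 mm = 0.00786 m
ΔT_a = T_lim − T_in = 331.3 °C − 245.2 °C = 86.1 K
γ̇_max² = ΔT_a·ρ·cp / (η·t_res) = [86.1 × 1378 × 2359] / [3267 × 127.343] = 672.755 s⁻²
γ̇_max = sqrt(672.755) = 25.9375 s⁻¹
N_max = γ̇_max h / (πD) = 25.9375·0.00786/(π·0.1005) = 0.645706 rev/s → ×60 = 38.7424 rpm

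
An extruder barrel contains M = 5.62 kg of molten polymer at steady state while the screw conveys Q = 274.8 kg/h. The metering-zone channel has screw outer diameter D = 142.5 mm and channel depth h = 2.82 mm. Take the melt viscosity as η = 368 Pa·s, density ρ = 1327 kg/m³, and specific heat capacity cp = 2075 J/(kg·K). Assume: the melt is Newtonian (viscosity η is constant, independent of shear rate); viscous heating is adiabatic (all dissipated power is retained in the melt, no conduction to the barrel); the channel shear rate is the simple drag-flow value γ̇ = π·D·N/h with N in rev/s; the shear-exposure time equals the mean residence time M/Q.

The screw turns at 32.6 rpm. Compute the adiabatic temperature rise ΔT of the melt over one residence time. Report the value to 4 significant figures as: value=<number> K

value=73.21 K

Throughput in SI: Q_s = 274.8 kg/h ÷ 3600 s/h = 0.0763333 kg/s
t_res = M / Q_s = 5.62 ÷ 0.0763333 = 73.6245 s
Geometry in metres: D = 142.5 mm → 0.1425 m, h = 2.82 mm → 0.00282 m; screw speed N = 32.6 rpm = 0.543333 rev/s
Shear rate: γ̇ = πDN/h = π·0.1425·0.543333/0.00282 = 86.2545 s⁻¹
ΔT = η·γ̇²·t_res / (ρ·cp) = 368 · (86.2545)² · 73.6245 / (1327 · 2075) = 73.2057 K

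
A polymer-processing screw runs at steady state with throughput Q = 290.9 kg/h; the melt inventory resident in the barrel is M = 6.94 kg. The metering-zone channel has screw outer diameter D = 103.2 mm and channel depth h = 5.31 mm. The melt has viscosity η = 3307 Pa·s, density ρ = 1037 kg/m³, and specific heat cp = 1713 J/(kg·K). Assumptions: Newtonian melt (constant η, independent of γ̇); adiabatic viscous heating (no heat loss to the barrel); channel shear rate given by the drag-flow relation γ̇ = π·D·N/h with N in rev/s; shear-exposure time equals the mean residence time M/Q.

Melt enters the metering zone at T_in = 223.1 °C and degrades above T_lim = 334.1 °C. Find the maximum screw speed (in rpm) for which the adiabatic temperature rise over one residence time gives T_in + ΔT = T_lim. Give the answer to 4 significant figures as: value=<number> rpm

value=25.89 rpm

Convert throughput: Q = 290.9 kg/h = 290.9/3600 = 0.0808056 kg/s
t_res = M / Q_s = 6.94 / 0.0808056 = 85.8852 s
D = 103.2 mm = 0.1032 m;  h = 5.31 mm = 0.00531 m
Allowable rise: ΔT_a = T_lim − T_in = 334.1 − 223.1 = 111 K
γ̇_max² = ΔT_a·ρ·cp/(η·t_res) = 111·1037·1713/(3307·85.8852) = 694.235 s⁻²
Take the square root: γ̇_max = √(694.235) = 26.3483 s⁻¹
N_max = γ̇_max h / (πD) = 26.3483·0.00531/(π·0.1032) = 0.431537 rev/s → ×60 = 25.8922 rpm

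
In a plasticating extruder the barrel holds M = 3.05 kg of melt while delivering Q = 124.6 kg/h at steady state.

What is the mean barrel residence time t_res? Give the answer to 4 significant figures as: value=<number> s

Q_s = Q / 3600 = 124.6 / 3600 = 0.0346111 kg/s
t_res = M / Q_s = 3.05 ÷ 0.0346111 = 88.122 s

value=88.12 s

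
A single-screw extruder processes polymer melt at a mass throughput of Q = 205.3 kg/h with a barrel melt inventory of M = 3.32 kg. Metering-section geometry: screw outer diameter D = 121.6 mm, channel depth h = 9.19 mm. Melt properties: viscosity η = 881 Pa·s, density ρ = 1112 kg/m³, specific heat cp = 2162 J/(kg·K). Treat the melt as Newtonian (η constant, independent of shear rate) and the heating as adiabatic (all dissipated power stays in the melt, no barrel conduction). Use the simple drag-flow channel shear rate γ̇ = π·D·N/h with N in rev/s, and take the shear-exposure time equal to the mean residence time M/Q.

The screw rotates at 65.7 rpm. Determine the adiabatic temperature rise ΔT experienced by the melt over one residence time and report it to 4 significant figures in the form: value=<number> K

value=44.20 K

Convert throughput: Q = 205.3 kg/h = 205.3/3600 = 0.0570278 kg/s
Mean residence time: t_res = M/Q_s = 3.32 kg / 0.0570278 kg/s = 58.2172 s
D = 121.6 mm = 0.1216 m;  h = 9.19 mm = 0.00919 m;  N = 65.7 rpm / 60 = 1.095 rev/s
γ̇ = π·D·N / h = π · 0.1216 · 1.095 / 0.00919 = 45.5179 s⁻¹
ΔT = η·γ̇²·t_res / (ρ·cp) = 881 · (45.5179)² · 58.2172 / (1112 · 2162) = 44.2009 K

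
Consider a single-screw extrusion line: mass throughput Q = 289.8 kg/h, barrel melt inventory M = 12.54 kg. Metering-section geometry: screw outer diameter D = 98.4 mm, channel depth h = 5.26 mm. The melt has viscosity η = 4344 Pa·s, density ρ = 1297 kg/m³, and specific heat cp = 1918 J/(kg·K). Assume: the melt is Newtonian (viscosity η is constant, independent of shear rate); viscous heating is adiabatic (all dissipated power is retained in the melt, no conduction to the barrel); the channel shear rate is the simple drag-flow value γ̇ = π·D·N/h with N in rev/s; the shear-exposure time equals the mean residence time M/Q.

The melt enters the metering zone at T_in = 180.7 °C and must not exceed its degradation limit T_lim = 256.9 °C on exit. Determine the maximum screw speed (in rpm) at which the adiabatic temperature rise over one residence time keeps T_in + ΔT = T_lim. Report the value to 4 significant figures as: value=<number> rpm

Convert throughput: Q = 289.8 kg/h = 289.8/3600 = 0.0805 kg/s
Mean residence time: t_res = M/Q_s = 12.54 kg / 0.0805 kg/s = 155.776 s
Convert to metres: D = 0.0984 m, h = 0.00526 m
ΔT_a = T_lim − T_in = 256.9 − 180.7 = 76.2 K
Invert ΔT = ηγ̇²t_res/(ρcp) for γ̇: γ̇_max² = ΔT_a ρ cp / (η t_res) = 76.2·1297·1918 / (4344·155.776) = 280.125 s⁻²
γ̇_max = √280.125 = 16.7369 s⁻¹
N_max = γ̇_max·h / (π·D) = 16.7369 · 0.00526 / (π · 0.0984) = 0.284785 rev/s = 17.0871 rpm

value=17.09 rpm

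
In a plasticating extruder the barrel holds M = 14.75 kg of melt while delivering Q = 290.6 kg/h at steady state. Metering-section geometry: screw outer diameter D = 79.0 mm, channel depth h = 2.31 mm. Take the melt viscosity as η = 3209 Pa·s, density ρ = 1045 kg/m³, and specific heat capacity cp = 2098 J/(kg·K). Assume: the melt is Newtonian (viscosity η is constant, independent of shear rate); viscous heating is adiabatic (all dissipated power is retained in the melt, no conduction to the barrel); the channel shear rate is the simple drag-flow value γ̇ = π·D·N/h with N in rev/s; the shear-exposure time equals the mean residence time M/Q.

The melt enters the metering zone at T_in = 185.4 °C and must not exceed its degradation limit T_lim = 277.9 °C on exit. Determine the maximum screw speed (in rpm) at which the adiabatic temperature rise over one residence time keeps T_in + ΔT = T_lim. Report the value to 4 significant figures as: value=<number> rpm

value=10.39 rpm

Convert throughput: Q = 290.6 kg/h = 290.6/3600 = 0.0807222 kg/s
t_res = M / Q_s = 14.75 / 0.0807222 = 182.725 s
Convert to metres: D = 0.079 m, h = 0.00231 m
ΔT_a = T_lim − T_in = 277.9 °C − 185.4 °C = 92.5 K
γ̇_max² = ΔT_a·ρ·cp / (η·t_res) = [92.5 × 1045 × 2098] / [3209 × 182.725] = 345.856 s⁻²
γ̇_max = √345.856 = 18.5972 s⁻¹
Solve γ̇ = πDN/h for N: N_max = γ̇_max·h/(π·D) = 18.5972 × 0.00231 / (π × 0.079) = 0.173094 rev/s = 10.3857 rpm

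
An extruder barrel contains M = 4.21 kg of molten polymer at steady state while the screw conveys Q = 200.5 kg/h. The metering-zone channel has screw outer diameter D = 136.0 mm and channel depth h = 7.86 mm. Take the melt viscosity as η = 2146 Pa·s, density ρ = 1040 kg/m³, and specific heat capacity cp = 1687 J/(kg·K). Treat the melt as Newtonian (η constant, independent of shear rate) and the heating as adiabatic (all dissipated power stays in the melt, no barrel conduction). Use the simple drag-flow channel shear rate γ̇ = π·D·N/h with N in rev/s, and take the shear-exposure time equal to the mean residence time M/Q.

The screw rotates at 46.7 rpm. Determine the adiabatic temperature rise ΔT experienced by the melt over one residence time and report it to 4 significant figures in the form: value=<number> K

Convert throughput: Q = 200.5 kg/h = 200.5/3600 = 0.0556944 kg/s
Mean residence time: t_res = M/Q_s = 4.21 kg / 0.0556944 kg/s = 75.591 s
Geometry in metres: D = 136.0 mm → 0.136 m, h = 7.86 mm → 0.00786 m; screw speed N = 46.7 rpm = 0.778333 rev/s
Shear rate: γ̇ = πDN/h = π·0.136·0.778333/0.00786 = 42.3089 s⁻¹
ΔT = η·γ̇²·t_res/(ρ·cp) = [2146 × 42.3089² × 75.591] / [1040 × 1687] = 165.507 K

value=165.5 K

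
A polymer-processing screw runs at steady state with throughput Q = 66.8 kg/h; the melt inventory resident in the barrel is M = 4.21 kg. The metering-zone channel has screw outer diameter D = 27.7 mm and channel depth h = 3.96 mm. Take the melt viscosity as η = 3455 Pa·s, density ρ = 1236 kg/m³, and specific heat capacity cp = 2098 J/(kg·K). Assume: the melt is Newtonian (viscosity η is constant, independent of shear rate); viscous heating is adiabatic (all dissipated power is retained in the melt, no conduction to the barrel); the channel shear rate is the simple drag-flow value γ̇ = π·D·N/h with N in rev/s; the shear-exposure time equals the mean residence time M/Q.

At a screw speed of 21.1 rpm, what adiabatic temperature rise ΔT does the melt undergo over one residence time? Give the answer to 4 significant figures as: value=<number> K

Convert throughput: Q = 66.8 kg/h = 66.8/3600 = 0.0185556 kg/s
Mean residence time: t_res = M/Q_s = 4.21 kg / 0.0185556 kg/s = 226.886 s
Geometry in metres: D = 27.7 mm → 0.0277 m, h = 3.96 mm → 0.00396 m; screw speed N = 21.1 rpm = 0.351667 rev/s
γ̇ = π·D·N / h = π · 0.0277 · 0.351667 / 0.00396 = 7.72797 s⁻¹
ΔT = η·γ̇²·t_res/(ρ·cp) = [3455 × 7.72797² × 226.886] / [1236 × 2098] = 18.0536 K

value=18.05 K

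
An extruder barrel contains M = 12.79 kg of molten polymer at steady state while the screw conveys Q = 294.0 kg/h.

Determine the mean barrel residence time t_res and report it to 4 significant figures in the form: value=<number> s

value=156.6 s

Q_s = Q / 3600 = 294.0 / 3600 = 0.0816667 kg/s
Mean residence time: t_res = M/Q_s = 12.79 kg / 0.0816667 kg/s = 156.612 s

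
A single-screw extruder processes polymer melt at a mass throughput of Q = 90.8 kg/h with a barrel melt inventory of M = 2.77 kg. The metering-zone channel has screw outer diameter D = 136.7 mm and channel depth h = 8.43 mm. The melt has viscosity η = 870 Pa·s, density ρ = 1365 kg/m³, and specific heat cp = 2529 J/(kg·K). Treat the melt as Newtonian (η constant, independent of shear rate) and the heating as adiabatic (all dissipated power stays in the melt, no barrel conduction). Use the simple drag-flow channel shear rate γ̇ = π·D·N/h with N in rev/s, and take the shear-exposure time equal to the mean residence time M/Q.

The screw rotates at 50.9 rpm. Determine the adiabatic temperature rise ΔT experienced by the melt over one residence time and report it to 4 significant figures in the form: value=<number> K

value=51.70 K

Q_s = Q / 3600 = 90.8 / 3600 = 0.0252222 kg/s
Mean residence time: t_res = M/Q_s = 2.77 kg / 0.0252222 kg/s = 109.824 s
Geometry in metres: D = 136.7 mm → 0.1367 m, h = 8.43 mm → 0.00843 m; screw speed N = 50.9 rpm = 0.848333 rev/s
Shear rate: γ̇ = πDN/h = π·0.1367·0.848333/0.00843 = 43.2173 s⁻¹
Adiabatic rise: ΔT = η γ̇² t_res / (ρ cp) = 870·(43.2173)²·109.824 / (1365·2529) = 51.695 K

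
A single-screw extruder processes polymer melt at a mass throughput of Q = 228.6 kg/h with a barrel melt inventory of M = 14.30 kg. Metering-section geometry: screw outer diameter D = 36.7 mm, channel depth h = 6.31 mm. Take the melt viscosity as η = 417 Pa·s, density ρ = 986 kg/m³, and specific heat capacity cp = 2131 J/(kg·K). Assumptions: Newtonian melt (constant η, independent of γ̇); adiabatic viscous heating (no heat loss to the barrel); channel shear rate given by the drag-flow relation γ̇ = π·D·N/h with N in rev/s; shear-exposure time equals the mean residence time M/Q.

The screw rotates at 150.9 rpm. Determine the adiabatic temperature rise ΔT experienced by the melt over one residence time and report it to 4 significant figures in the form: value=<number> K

Q_s = Q / 3600 = 228.6 / 3600 = 0.0635 kg/s
t_res = M / Q_s = 14.30 ÷ 0.0635 = 225.197 s
Geometry in metres: D = 36.7 mm → 0.0367 m, h = 6.31 mm → 0.00631 m; screw speed N = 150.9 rpm = 2.515 rev/s
γ̇ = π·D·N / h = π · 0.0367 · 2.515 / 0.00631 = 45.9541 s⁻¹
Adiabatic rise: ΔT = η γ̇² t_res / (ρ cp) = 417·(45.9541)²·225.197 / (986·2131) = 94.3816 K

value=94.38 K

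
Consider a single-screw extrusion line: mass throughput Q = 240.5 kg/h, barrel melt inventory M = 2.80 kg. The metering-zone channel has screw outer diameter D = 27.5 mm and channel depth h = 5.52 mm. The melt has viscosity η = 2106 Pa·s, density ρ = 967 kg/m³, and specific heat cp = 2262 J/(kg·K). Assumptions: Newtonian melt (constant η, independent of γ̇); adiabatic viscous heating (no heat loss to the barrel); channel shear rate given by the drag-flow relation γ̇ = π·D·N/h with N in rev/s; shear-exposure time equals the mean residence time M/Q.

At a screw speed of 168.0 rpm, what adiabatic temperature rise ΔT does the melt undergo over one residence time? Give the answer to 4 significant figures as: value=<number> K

value=77.50 K

Q_s = Q / 3600 = 240.5 / 3600 = 0.0668056 kg/s
t_res = M / Q_s = 2.80 / 0.0668056 = 41.9127 s
Convert to SI: D = 0.0275 m, h = 0.00552 m, N = 168.0/60 = 2.8 rev/s
γ̇ = π D N / h = (π)(0.0275)(2.8) / 0.00552 = 43.8229 s⁻¹
Adiabatic rise: ΔT = η γ̇² t_res / (ρ cp) = 2106·(43.8229)²·41.9127 / (967·2262) = 77.4975 K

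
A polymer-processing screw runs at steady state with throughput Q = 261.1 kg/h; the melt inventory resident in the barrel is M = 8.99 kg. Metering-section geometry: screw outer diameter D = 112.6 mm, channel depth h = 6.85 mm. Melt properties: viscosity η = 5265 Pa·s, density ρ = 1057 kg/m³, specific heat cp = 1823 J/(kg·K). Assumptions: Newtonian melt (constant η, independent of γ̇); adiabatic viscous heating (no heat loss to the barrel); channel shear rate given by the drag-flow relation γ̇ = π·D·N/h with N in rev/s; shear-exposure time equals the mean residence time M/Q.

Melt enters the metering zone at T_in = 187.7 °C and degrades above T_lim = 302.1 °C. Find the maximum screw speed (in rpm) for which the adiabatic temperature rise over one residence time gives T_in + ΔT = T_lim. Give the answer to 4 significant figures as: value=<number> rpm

Q_s = Q / 3600 = 261.1 / 3600 = 0.0725278 kg/s
t_res = M / Q_s = 8.99 / 0.0725278 = 123.953 s
Geometry in SI: D = 112.6 mm → 0.1126 m, h = 6.85 mm → 0.00685 m
ΔT_a = T_lim − T_in = 302.1 °C − 187.7 °C = 114.4 K
Invert ΔT = ηγ̇²t_res/(ρcp) for γ̇: γ̇_max² = ΔT_a ρ cp / (η t_res) = 114.4·1057·1823 / (5265·123.953) = 337.78 s⁻²
γ̇_max = √337.78 = 18.3788 s⁻¹
N_max = γ̇_max h / (πD) = 18.3788·0.00685/(π·0.1126) = 0.355893 rev/s → ×60 = 21.3536 rpm

value=21.35 rpm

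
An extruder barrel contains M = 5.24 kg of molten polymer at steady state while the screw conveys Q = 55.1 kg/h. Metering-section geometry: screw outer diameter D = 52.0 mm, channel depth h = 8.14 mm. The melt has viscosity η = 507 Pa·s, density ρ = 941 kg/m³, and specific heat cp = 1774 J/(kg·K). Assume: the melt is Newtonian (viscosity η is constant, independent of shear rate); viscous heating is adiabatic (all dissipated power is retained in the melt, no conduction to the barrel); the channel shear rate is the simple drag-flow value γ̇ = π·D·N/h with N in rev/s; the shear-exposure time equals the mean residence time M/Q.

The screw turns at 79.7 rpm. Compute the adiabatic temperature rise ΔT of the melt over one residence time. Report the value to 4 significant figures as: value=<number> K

value=73.90 K

Throughput in SI: Q_s = 55.1 kg/h ÷ 3600 s/h = 0.0153056 kg/s
t_res = M / Q_s = 5.24 / 0.0153056 = 342.359 s
Geometry in metres: D = 52.0 mm → 0.052 m, h = 8.14 mm → 0.00814 m; screw speed N = 79.7 rpm = 1.32833 rev/s
γ̇ = π·D·N / h = π · 0.052 · 1.32833 / 0.00814 = 26.6585 s⁻¹
ΔT = η·γ̇²·t_res / (ρ·cp) = 507 · (26.6585)² · 342.359 / (941 · 1774) = 73.8956 K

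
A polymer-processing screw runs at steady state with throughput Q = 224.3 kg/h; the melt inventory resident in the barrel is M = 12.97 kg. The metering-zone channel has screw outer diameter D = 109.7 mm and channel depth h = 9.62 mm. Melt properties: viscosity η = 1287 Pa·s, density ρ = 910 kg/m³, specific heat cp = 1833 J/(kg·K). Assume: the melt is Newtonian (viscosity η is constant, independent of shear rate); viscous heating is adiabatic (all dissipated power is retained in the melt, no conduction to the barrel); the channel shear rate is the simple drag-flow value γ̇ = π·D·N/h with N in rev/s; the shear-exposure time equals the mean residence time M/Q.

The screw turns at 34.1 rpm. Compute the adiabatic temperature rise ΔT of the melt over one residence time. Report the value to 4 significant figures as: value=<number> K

Throughput in SI: Q_s = 224.3 kg/h ÷ 3600 s/h = 0.0623056 kg/s
t_res = M / Q_s = 12.97 / 0.0623056 = 208.168 s
Geometry in metres: D = 109.7 mm → 0.1097 m, h = 9.62 mm → 0.00962 m; screw speed N = 34.1 rpm = 0.568333 rev/s
Shear rate: γ̇ = πDN/h = π·0.1097·0.568333/0.00962 = 20.3603 s⁻¹
Adiabatic rise: ΔT = η γ̇² t_res / (ρ cp) = 1287·(20.3603)²·208.168 / (910·1833) = 66.582 K

value=66.58 K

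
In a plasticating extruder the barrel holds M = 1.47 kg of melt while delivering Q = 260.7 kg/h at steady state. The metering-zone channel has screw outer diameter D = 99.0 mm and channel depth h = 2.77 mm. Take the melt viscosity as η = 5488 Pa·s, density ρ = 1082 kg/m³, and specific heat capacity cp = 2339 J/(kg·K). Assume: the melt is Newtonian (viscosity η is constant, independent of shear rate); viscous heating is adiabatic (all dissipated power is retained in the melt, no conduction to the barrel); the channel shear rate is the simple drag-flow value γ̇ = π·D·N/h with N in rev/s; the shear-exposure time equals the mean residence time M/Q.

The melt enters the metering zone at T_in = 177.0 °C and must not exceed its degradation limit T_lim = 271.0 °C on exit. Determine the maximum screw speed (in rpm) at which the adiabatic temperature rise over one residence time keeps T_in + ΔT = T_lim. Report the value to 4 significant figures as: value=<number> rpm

Convert throughput: Q = 260.7 kg/h = 260.7/3600 = 0.0724167 kg/s
Mean residence time: t_res = M/Q_s = 1.47 kg / 0.0724167 kg/s = 20.2992 s
D = 99.0 mm = 0.099 m;  h = 2.77 mm = 0.00277 m
ΔT_a = T_lim − T_in = 271.0 − 177.0 = 94 K
γ̇_max² = ΔT_a·ρ·cp / (η·t_res) = [94 × 1082 × 2339] / [5488 × 20.2992] = 2135.46 s⁻²
γ̇_max = sqrt(2135.46) = 46.2111 s⁻¹
Solve γ̇ = πDN/h for N: N_max = γ̇_max·h/(π·D) = 46.2111 × 0.00277 / (π × 0.099) = 0.411567 rev/s = 24.694 rpm

value=24.69 rpm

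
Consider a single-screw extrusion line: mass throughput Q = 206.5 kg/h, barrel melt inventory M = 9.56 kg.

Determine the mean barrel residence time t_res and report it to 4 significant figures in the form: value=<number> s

value=166.7 s

Convert throughput: Q = 206.5 kg/h = 206.5/3600 = 0.0573611 kg/s
Mean residence time: t_res = M/Q_s = 9.56 kg / 0.0573611 kg/s = 166.663 s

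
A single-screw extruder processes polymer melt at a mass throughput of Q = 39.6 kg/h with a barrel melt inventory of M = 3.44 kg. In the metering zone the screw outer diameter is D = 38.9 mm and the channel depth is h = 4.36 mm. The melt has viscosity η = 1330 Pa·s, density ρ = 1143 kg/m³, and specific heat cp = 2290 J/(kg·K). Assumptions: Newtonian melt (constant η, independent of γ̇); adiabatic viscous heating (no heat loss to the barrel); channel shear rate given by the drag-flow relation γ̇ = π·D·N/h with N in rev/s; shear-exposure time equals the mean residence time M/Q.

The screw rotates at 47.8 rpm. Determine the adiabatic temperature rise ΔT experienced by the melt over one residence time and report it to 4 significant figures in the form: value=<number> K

value=79.23 K

Q_s = Q / 3600 = 39.6 / 3600 = 0.011 kg/s
t_res = M / Q_s = 3.44 ÷ 0.011 = 312.727 s
Geometry in metres: D = 38.9 mm → 0.0389 m, h = 4.36 mm → 0.00436 m; screw speed N = 47.8 rpm = 0.796667 rev/s
Shear rate: γ̇ = πDN/h = π·0.0389·0.796667/0.00436 = 22.33 s⁻¹
Adiabatic rise: ΔT = η γ̇² t_res / (ρ cp) = 1330·(22.33)²·312.727 / (1143·2290) = 79.2346 K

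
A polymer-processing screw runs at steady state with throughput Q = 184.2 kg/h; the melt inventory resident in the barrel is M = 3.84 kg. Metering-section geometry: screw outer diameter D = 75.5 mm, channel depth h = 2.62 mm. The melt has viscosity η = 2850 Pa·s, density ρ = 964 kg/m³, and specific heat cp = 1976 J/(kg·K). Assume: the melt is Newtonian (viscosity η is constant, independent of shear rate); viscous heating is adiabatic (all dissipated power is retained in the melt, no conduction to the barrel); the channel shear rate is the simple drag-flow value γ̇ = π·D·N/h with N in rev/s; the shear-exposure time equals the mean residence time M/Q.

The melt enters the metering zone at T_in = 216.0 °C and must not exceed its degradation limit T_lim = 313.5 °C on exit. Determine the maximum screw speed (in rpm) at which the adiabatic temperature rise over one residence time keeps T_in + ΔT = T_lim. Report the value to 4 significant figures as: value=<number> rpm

Throughput in SI: Q_s = 184.2 kg/h ÷ 3600 s/h = 0.0511667 kg/s
t_res = M / Q_s = 3.84 / 0.0511667 = 75.0489 s
Convert to metres: D = 0.0755 m, h = 0.00262 m
ΔT_a = T_lim − T_in = 313.5 − 216.0 = 97.5 K
γ̇_max² = ΔT_a·ρ·cp/(η·t_res) = 97.5·964·1976/(2850·75.0489) = 868.32 s⁻²
γ̇_max = √868.32 = 29.4673 s⁻¹
N_max = γ̇_max h / (πD) = 29.4673·0.00262/(π·0.0755) = 0.325495 rev/s → ×60 = 19.5297 rpm

value=19.53 rpm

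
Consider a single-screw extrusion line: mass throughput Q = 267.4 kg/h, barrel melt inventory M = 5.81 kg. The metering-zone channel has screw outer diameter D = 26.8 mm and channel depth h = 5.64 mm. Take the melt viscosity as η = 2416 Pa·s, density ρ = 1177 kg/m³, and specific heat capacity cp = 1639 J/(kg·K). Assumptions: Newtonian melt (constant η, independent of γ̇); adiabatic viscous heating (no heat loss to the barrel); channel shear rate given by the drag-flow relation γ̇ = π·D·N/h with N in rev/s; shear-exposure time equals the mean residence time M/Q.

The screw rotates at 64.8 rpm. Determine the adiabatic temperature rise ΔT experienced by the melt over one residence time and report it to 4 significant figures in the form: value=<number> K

Convert throughput: Q = 267.4 kg/h = 267.4/3600 = 0.0742778 kg/s
Mean residence time: t_res = M/Q_s = 5.81 kg / 0.0742778 kg/s = 78.2199 s
Convert to SI: D = 0.0268 m, h = 0.00564 m, N = 64.8/60 = 1.08 rev/s
γ̇ = π·D·N / h = π · 0.0268 · 1.08 / 0.00564 = 16.1224 s⁻¹
Adiabatic rise: ΔT = η γ̇² t_res / (ρ cp) = 2416·(16.1224)²·78.2199 / (1177·1639) = 25.4635 K

value=25.46 K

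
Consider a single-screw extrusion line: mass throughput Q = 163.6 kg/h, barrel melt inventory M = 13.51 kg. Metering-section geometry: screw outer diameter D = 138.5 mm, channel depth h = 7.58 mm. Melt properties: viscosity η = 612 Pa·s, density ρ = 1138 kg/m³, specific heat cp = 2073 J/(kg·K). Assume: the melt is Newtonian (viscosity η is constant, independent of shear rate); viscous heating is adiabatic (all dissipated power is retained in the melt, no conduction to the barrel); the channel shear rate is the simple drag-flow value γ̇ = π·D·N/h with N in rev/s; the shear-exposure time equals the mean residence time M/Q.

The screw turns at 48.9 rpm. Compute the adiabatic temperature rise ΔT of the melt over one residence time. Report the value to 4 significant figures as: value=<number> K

Throughput in SI: Q_s = 163.6 kg/h ÷ 3600 s/h = 0.0454444 kg/s
t_res = M / Q_s = 13.51 ÷ 0.0454444 = 297.286 s
Convert to SI: D = 0.1385 m, h = 0.00758 m, N = 48.9/60 = 0.815 rev/s
Shear rate: γ̇ = πDN/h = π·0.1385·0.815/0.00758 = 46.783 s⁻¹
Adiabatic rise: ΔT = η γ̇² t_res / (ρ cp) = 612·(46.783)²·297.286 / (1138·2073) = 168.795 K

value=168.8 K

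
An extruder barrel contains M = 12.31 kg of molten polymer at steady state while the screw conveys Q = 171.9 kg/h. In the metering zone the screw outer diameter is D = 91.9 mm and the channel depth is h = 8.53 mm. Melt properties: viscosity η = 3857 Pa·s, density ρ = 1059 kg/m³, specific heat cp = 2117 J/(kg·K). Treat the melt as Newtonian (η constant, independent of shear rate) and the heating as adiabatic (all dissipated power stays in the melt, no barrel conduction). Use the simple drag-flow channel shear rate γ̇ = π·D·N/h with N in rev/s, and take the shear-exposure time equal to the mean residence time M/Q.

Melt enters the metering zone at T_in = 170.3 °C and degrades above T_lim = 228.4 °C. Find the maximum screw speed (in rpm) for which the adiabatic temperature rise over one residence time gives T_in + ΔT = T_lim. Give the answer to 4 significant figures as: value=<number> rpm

value=20.29 rpm

Convert throughput: Q = 171.9 kg/h = 171.9/3600 = 0.04775 kg/s
t_res = M / Q_s = 12.31 / 0.04775 = 257.801 s
D = 91.9 mm = 0.0919 m;  h = 8.53 mm = 0.00853 m
Allowable rise: ΔT_a = T_lim − T_in = 228.4 − 170.3 = 58.1 K
Invert ΔT = ηγ̇²t_res/(ρcp) for γ̇: γ̇_max² = ΔT_a ρ cp / (η t_res) = 58.1·1059·2117 / (3857·257.801) = 130.996 s⁻²
γ̇_max = sqrt(130.996) = 11.4454 s⁻¹
N_max = γ̇_max h / (πD) = 11.4454·0.00853/(π·0.0919) = 0.338153 rev/s → ×60 = 20.2892 rpm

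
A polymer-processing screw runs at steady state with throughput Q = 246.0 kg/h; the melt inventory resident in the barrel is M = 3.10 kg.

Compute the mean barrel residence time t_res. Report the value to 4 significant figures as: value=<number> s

Throughput in SI: Q_s = 246.0 kg/h ÷ 3600 s/h = 0.0683333 kg/s
t_res = M / Q_s = 3.10 ÷ 0.0683333 = 45.3659 s

value=45.37 s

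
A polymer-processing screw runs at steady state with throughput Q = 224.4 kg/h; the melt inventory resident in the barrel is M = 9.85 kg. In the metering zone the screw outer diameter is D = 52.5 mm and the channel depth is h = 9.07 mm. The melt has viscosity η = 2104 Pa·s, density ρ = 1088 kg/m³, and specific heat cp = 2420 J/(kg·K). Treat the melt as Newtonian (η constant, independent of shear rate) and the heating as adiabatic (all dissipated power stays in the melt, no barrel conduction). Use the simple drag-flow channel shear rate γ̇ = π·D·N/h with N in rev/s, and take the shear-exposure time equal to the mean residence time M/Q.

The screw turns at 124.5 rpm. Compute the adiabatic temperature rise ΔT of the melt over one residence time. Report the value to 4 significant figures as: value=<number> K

Convert throughput: Q = 224.4 kg/h = 224.4/3600 = 0.0623333 kg/s
t_res = M / Q_s = 9.85 / 0.0623333 = 158.021 s
D = 52.5 mm = 0.0525 m;  h = 9.07 mm = 0.00907 m;  N = 124.5 rpm / 60 = 2.075 rev/s
γ̇ = π D N / h = (π)(0.0525)(2.075) / 0.00907 = 37.7329 s⁻¹
ΔT = η·γ̇²·t_res / (ρ·cp) = 2104 · (37.7329)² · 158.021 / (1088 · 2420) = 179.787 K

value=179.8 K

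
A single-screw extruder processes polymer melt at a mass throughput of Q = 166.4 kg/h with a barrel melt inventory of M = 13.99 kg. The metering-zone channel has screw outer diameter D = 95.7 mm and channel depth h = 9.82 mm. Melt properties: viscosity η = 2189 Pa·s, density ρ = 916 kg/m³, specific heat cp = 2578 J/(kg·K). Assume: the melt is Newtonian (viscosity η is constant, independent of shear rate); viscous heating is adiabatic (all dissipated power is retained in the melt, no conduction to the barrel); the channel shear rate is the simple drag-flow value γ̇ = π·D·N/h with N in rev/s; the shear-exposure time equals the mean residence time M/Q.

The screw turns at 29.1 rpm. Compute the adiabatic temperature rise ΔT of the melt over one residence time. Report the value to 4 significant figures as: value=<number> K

value=61.86 K

Throughput in SI: Q_s = 166.4 kg/h ÷ 3600 s/h = 0.0462222 kg/s
Mean residence time: t_res = M/Q_s = 13.99 kg / 0.0462222 kg/s = 302.668 s
Convert to SI: D = 0.0957 m, h = 0.00982 m, N = 29.1/60 = 0.485 rev/s
γ̇ = π D N / h = (π)(0.0957)(0.485) / 0.00982 = 14.8488 s⁻¹
ΔT = η·γ̇²·t_res/(ρ·cp) = [2189 × 14.8488² × 302.668] / [916 × 2578] = 61.8612 K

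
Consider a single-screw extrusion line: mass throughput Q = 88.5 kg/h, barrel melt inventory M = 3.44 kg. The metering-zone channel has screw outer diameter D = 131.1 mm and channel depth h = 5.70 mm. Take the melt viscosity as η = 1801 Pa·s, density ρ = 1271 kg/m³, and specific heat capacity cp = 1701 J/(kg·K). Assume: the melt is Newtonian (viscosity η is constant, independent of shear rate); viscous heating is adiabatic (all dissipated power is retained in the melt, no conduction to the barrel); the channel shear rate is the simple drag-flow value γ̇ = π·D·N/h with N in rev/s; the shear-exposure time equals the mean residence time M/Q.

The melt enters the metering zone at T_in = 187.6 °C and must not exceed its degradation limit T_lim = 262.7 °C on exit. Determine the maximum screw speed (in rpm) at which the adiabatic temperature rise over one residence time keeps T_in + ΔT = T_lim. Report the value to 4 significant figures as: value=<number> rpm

Q_s = Q / 3600 = 88.5 / 3600 = 0.0245833 kg/s
t_res = M / Q_s = 3.44 ÷ 0.0245833 = 139.932 s
D = 131.1 mm = 0.1311 m;  h = 5.70 mm = 0.0057 m
Allowable rise: ΔT_a = T_lim − T_in = 262.7 − 187.6 = 75.1 K
Invert ΔT = ηγ̇²t_res/(ρcp) for γ̇: γ̇_max² = ΔT_a ρ cp / (η t_res) = 75.1·1271·1701 / (1801·139.932) = 644.256 s⁻²
γ̇_max = sqrt(644.256) = 25.3822 s⁻¹
Solve γ̇ = πDN/h for N: N_max = γ̇_max·h/(π·D) = 25.3822 × 0.0057 / (π × 0.1311) = 0.351278 rev/s = 21.0767 rpm

value=21.08 rpm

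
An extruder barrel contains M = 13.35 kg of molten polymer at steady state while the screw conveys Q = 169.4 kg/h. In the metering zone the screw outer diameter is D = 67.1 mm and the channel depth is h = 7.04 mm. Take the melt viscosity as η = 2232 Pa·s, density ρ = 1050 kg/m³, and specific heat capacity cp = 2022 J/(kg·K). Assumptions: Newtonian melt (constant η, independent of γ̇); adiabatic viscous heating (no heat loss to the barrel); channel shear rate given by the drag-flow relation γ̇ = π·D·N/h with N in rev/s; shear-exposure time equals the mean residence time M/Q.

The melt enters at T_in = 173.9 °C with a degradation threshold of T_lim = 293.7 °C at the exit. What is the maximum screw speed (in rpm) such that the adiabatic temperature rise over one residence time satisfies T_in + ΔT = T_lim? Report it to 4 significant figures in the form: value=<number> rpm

Convert throughput: Q = 169.4 kg/h = 169.4/3600 = 0.0470556 kg/s
Mean residence time: t_res = M/Q_s = 13.35 kg / 0.0470556 kg/s = 283.707 s
Convert to metres: D = 0.0671 m, h = 0.00704 m
Allowable rise: ΔT_a = T_lim − T_in = 293.7 − 173.9 = 119.8 K
Invert ΔT = ηγ̇²t_res/(ρcp) for γ̇: γ̇_max² = ΔT_a ρ cp / (η t_res) = 119.8·1050·2022 / (2232·283.707) = 401.664 s⁻²
γ̇_max = √401.664 = 20.0416 s⁻¹
N_max = γ̇_max h / (πD) = 20.0416·0.00704/(π·0.0671) = 0.669317 rev/s → ×60 = 40.159 rpm

value=40.16 rpm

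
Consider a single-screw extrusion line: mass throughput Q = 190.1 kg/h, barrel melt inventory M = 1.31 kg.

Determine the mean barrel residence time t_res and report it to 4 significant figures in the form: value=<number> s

value=24.81 s

Convert throughput: Q = 190.1 kg/h = 190.1/3600 = 0.0528056 kg/s
Mean residence time: t_res = M/Q_s = 1.31 kg / 0.0528056 kg/s = 24.808 s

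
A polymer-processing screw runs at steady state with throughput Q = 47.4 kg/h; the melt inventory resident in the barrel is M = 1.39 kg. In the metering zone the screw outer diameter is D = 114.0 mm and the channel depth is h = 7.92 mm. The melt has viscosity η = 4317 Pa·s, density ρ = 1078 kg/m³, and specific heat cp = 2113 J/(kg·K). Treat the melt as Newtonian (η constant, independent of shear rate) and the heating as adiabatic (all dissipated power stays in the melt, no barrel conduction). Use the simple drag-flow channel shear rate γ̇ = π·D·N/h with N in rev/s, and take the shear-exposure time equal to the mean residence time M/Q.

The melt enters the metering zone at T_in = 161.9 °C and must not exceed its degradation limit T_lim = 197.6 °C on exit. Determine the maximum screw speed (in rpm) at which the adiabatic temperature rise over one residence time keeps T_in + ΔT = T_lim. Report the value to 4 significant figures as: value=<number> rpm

Convert throughput: Q = 47.4 kg/h = 47.4/3600 = 0.0131667 kg/s
t_res = M / Q_s = 1.39 / 0.0131667 = 105.57 s
D = 114.0 mm = 0.114 m;  h = 7.92 mm = 0.00792 m
ΔT_a = T_lim − T_in = 197.6 °C − 161.9 °C = 35.7 K
γ̇_max² = ΔT_a·ρ·cp/(η·t_res) = 35.7·1078·2113/(4317·105.57) = 178.429 s⁻²
γ̇_max = √178.429 = 13.3577 s⁻¹
N_max = γ̇_max·h / (π·D) = 13.3577 · 0.00792 / (π · 0.114) = 0.295395 rev/s = 17.7237 rpm

value=17.72 rpm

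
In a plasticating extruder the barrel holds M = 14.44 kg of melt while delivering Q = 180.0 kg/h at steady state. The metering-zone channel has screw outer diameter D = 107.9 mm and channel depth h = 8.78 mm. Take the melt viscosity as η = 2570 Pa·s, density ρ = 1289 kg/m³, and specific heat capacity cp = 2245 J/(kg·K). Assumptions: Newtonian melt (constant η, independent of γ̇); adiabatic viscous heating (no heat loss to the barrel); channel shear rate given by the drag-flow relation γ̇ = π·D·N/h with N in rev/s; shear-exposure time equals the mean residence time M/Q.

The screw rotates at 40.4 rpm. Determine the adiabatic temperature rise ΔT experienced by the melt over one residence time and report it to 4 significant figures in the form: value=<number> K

Q_s = Q / 3600 = 180.0 / 3600 = 0.05 kg/s
t_res = M / Q_s = 14.44 / 0.05 = 288.8 s
D = 107.9 mm = 0.1079 m;  h = 8.78 mm = 0.00878 m;  N = 40.4 rpm / 60 = 0.673333 rev/s
γ̇ = π D N / h = (π)(0.1079)(0.673333) / 0.00878 = 25.996 s⁻¹
Adiabatic rise: ΔT = η γ̇² t_res / (ρ cp) = 2570·(25.996)²·288.8 / (1289·2245) = 173.33 K

value=173.3 K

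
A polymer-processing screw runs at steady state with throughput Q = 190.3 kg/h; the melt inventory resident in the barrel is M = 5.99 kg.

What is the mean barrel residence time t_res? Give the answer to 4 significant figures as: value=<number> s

Throughput in SI: Q_s = 190.3 kg/h ÷ 3600 s/h = 0.0528611 kg/s
t_res = M / Q_s = 5.99 ÷ 0.0528611 = 113.316 s

value=113.3 s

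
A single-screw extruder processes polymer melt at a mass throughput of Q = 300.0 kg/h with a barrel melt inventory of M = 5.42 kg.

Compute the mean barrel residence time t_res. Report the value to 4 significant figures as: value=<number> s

value=65.04 s

Throughput in SI: Q_s = 300.0 kg/h ÷ 3600 s/h = 0.0833333 kg/s
Mean residence time: t_res = M/Q_s = 5.42 kg / 0.0833333 kg/s = 65.04 s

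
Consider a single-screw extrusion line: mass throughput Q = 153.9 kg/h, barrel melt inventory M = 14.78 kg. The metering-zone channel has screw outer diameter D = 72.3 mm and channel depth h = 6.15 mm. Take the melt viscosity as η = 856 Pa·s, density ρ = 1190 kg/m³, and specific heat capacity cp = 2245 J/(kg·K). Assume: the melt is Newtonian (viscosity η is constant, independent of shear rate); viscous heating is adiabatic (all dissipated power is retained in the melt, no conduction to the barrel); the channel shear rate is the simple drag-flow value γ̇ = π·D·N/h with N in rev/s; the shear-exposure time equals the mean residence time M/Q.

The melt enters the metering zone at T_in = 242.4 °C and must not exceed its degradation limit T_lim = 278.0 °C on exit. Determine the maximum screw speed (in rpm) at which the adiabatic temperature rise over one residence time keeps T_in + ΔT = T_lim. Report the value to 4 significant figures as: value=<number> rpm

value=29.12 rpm

Convert throughput: Q = 153.9 kg/h = 153.9/3600 = 0.04275 kg/s
Mean residence time: t_res = M/Q_s = 14.78 kg / 0.04275 kg/s = 345.731 s
D = 72.3 mm = 0.0723 m;  h = 6.15 mm = 0.00615 m
ΔT_a = T_lim − T_in = 278.0 °C − 242.4 °C = 35.6 K
γ̇_max² = ΔT_a·ρ·cp / (η·t_res) = [35.6 × 1190 × 2245] / [856 × 345.731] = 321.367 s⁻²
Take the square root: γ̇_max = √(321.367) = 17.9267 s⁻¹
N_max = γ̇_max h / (πD) = 17.9267·0.00615/(π·0.0723) = 0.485386 rev/s → ×60 = 29.1232 rpm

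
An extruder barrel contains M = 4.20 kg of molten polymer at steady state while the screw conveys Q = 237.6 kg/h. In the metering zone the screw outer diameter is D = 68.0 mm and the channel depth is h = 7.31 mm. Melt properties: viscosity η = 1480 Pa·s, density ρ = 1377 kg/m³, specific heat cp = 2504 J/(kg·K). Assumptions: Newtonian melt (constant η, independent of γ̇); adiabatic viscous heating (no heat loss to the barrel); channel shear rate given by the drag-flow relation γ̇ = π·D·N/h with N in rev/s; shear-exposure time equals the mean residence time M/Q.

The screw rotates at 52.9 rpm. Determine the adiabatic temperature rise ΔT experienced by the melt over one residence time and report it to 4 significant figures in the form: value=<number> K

Throughput in SI: Q_s = 237.6 kg/h ÷ 3600 s/h = 0.066 kg/s
t_res = M / Q_s = 4.20 ÷ 0.066 = 63.6364 s
Geometry in metres: D = 68.0 mm → 0.068 m, h = 7.31 mm → 0.00731 m; screw speed N = 52.9 rpm = 0.881667 rev/s
Shear rate: γ̇ = πDN/h = π·0.068·0.881667/0.00731 = 25.7659 s⁻¹
Adiabatic rise: ΔT = η γ̇² t_res / (ρ cp) = 1480·(25.7659)²·63.6364 / (1377·2504) = 18.1339 K

value=18.13 K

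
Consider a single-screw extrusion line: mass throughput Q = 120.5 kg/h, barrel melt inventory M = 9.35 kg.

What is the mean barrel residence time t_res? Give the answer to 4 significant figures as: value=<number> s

Convert throughput: Q = 120.5 kg/h = 120.5/3600 = 0.0334722 kg/s
t_res = M / Q_s = 9.35 ÷ 0.0334722 = 279.336 s

value=279.3 s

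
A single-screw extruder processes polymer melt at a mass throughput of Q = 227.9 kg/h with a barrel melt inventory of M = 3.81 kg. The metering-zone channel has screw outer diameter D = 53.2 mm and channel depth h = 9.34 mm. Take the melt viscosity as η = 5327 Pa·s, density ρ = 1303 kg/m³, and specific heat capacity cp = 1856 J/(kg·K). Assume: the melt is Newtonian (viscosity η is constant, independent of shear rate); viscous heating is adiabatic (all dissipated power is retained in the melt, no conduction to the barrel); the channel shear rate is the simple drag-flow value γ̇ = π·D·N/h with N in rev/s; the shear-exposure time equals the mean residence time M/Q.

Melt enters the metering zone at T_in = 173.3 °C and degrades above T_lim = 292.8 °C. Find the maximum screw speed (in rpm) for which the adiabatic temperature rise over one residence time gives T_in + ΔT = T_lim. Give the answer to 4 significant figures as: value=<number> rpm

value=100.7 rpm

Convert throughput: Q = 227.9 kg/h = 227.9/3600 = 0.0633056 kg/s
Mean residence time: t_res = M/Q_s = 3.81 kg / 0.0633056 kg/s = 60.1843 s
Convert to metres: D = 0.0532 m, h = 0.00934 m
ΔT_a = T_lim − T_in = 292.8 − 173.3 = 119.5 K
γ̇_max² = ΔT_a·ρ·cp/(η·t_res) = 119.5·1303·1856/(5327·60.1843) = 901.414 s⁻²
Take the square root: γ̇_max = √(901.414) = 30.0236 s⁻¹
N_max = γ̇_max h / (πD) = 30.0236·0.00934/(π·0.0532) = 1.67783 rev/s → ×60 = 100.67 rpm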